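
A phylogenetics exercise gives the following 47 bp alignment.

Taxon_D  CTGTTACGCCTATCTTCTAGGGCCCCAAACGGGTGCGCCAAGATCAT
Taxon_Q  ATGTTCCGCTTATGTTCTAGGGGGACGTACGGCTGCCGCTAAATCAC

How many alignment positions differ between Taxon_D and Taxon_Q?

15

The sequences differ at positions 1 (C/A), 6 (A/C), 10 (C/T), 14 (C/G), 23 (C/G), 24 (C/G), 25 (C/A), 27 (A/G), 28 (A/T), 33 (G/C), 37 (G/C), 38 (C/G), 40 (A/T), 42 (G/A), 47 (T/C).
That gives 15 mismatches out of 47 aligned sites, so the Hamming distance is 15.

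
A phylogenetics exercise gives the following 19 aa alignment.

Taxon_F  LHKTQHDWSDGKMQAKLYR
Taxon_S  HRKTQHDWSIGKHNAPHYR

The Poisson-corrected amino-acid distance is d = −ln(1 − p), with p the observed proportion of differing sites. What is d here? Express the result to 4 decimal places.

Differing sites — 1:L/H; 2:H/R; 10:D/I; 13:M/H; 14:Q/N; 16:K/P; 17:L/H.
p = 7/19 = 0.368421.
d = −ln(1 − 0.368421) = −ln(0.631579) = 0.4595.

0.4595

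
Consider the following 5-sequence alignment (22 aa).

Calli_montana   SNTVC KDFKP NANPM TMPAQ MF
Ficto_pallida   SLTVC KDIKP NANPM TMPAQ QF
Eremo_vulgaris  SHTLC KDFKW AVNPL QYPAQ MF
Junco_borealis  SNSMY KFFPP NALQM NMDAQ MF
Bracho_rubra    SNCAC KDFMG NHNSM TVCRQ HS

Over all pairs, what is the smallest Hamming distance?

Pairwise Hamming distances:
  Calli_montana vs Ficto_pallida: 3
  Calli_montana vs Eremo_vulgaris: 8
  Calli_montana vs Junco_borealis: 9
  Calli_montana vs Bracho_rubra: 11
  Ficto_pallida vs Eremo_vulgaris: 10
  Ficto_pallida vs Junco_borealis: 12
  Ficto_pallida vs Bracho_rubra: 13
  Eremo_vulgaris vs Junco_borealis: 15
  Eremo_vulgaris vs Bracho_rubra: 15
  Junco_borealis vs Bracho_rubra: 15
The smallest is 3, between Calli_montana and Ficto_pallida.

3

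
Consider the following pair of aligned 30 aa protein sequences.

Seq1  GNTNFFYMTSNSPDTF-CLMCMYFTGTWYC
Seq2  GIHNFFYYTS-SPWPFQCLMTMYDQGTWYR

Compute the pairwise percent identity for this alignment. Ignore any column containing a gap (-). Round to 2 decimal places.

67.86%

Excluding the 2 gap columns leaves 28 comparable sites.
Differing sites — 2:N/I; 3:T/H; 8:M/Y; 14:D/W; 15:T/P; 21:C/T; 24:F/D; 25:T/Q; 30:C/R.
19 of the 28 comparable sites match, so the percent identity is 19/28 × 100 = 67.86%.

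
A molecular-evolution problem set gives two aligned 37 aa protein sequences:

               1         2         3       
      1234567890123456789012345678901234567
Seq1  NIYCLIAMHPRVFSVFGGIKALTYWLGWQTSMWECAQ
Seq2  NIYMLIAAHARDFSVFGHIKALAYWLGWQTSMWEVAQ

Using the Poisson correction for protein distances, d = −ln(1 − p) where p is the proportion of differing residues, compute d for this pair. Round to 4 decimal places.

The sequences differ at positions 4 (C/M), 8 (M/A), 10 (P/A), 12 (V/D), 18 (G/H), 23 (T/A), 35 (C/V).
p = 7/37 = 0.189189.
d = −ln(1 − 0.189189) = −ln(0.810811) = 0.2097.

0.2097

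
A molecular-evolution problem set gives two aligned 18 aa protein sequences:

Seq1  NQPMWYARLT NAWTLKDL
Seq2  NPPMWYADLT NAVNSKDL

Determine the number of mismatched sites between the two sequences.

Mismatches occur at site 2 (Q/P), site 8 (R/D), site 13 (W/V), site 14 (T/N), site 15 (L/S).
That gives 5 mismatches out of 18 aligned sites, so the Hamming distance is 5.

5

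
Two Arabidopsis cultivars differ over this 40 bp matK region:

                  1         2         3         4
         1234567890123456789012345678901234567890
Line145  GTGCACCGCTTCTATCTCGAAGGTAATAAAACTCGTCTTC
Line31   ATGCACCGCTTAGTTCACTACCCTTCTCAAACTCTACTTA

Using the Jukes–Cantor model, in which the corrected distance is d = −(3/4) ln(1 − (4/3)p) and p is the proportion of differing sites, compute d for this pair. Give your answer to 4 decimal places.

Differing sites — 1:G/A; 12:C/A; 13:T/G; 14:A/T; 17:T/A; 19:G/T; 21:A/C; 22:G/C; 23:G/C; 25:A/T; 26:A/C; 28:A/C; 35:G/T; 36:T/A; 40:C/A.
p = 15/40 = 0.375000.
d = −0.75 · ln(1 − (4/3)·0.375000) = −0.75 · ln(0.500000) = −0.75 · (-0.693147) = 0.5199.

0.5199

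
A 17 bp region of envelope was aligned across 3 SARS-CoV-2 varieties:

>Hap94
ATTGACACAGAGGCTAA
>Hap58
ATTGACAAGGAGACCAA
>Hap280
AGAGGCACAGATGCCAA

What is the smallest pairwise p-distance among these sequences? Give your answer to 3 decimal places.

Pairwise Hamming distances:
  Hap94 vs Hap58: 4
  Hap94 vs Hap280: 5
  Hap58 vs Hap280: 7
The smallest is 4 mismatches, between Hap94 and Hap58; p = 4/17 = 0.235.

0.235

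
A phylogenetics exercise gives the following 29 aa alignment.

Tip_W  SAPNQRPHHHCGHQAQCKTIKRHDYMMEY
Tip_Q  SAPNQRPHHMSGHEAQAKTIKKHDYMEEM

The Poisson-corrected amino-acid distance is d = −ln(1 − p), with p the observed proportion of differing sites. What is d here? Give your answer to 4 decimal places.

The sequences differ at positions 10 (H/M), 11 (C/S), 14 (Q/E), 17 (C/A), 22 (R/K), 27 (M/E), 29 (Y/M).
p = 7/29 = 0.241379.
d = −ln(1 − 0.241379) = −ln(0.758621) = 0.2763.

0.2763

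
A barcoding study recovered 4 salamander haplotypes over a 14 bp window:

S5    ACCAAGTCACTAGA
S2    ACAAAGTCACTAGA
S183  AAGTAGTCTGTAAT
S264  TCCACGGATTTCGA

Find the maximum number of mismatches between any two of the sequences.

Pairwise Hamming distances:
  S5 vs S2: 1
  S5 vs S183: 7
  S5 vs S264: 7
  S2 vs S183: 7
  S2 vs S264: 8
  S183 vs S264: 11
The largest is 11, between S183 and S264.

11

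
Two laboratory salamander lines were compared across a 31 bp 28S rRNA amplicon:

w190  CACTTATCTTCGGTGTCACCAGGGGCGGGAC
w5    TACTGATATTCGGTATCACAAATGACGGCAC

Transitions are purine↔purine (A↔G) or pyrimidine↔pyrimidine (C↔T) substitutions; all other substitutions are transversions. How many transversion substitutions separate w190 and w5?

Mismatches occur at site 1 (C/T, transition), site 5 (T/G, transversion), site 8 (C/A, transversion), site 15 (G/A, transition), site 20 (C/A, transversion), site 22 (G/A, transition), site 23 (G/T, transversion), site 25 (G/A, transition), site 29 (G/C, transversion).
Of the 9 differences, 4 transitions and 5 transversions, so the answer is 5.

5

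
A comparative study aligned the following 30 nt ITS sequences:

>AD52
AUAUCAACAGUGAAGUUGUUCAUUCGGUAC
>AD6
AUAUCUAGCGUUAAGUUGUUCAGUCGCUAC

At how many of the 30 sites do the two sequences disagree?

Differing sites — 6:A/U; 8:C/G; 9:A/C; 12:G/U; 23:U/G; 27:G/C.
That gives 6 mismatches out of 30 aligned sites, so the Hamming distance is 6.

6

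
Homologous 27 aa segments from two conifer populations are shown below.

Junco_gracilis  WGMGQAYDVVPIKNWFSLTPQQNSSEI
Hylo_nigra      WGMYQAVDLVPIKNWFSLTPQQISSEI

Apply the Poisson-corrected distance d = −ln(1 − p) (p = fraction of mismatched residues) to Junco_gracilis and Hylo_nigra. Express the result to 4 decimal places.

0.1603

Mismatches occur at site 4 (G/Y), site 7 (Y/V), site 9 (V/L), site 23 (N/I).
p = 4/27 = 0.148148.
d = −ln(1 − 0.148148) = −ln(0.851852) = 0.1603.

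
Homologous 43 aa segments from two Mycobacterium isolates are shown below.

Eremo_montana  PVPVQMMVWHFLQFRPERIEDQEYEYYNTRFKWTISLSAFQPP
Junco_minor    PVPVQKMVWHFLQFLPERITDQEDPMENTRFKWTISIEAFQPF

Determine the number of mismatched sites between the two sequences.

The sequences differ at positions 6 (M/K), 15 (R/L), 20 (E/T), 24 (Y/D), 25 (E/P), 26 (Y/M), 27 (Y/E), 37 (L/I), 38 (S/E), 43 (P/F).
That gives 10 mismatches out of 43 aligned sites, so the Hamming distance is 10.

10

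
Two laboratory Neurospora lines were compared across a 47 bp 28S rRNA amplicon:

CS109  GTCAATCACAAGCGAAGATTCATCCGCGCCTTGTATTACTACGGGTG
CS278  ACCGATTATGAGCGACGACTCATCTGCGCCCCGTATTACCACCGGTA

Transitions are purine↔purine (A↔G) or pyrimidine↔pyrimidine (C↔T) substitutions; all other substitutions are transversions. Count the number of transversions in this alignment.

2

The sequences differ at positions 1 (G/A, transition), 2 (T/C, transition), 4 (A/G, transition), 7 (C/T, transition), 9 (C/T, transition), 10 (A/G, transition), 16 (A/C, transversion), 19 (T/C, transition), 25 (C/T, transition), 31 (T/C, transition), 32 (T/C, transition), 40 (T/C, transition), 43 (G/C, transversion), 47 (G/A, transition).
Of the 14 differences, 12 transitions and 2 transversions, so the answer is 2.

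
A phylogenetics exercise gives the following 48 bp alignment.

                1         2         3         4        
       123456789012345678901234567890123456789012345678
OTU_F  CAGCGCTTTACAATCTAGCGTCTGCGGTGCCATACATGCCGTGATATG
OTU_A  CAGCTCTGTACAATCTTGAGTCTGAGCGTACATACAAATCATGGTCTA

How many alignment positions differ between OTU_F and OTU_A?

16

Differing sites — 5:G/T; 8:T/G; 17:A/T; 19:C/A; 25:C/A; 27:G/C; 28:T/G; 29:G/T; 30:C/A; 37:T/A; 38:G/A; 39:C/T; 41:G/A; 44:A/G; 46:A/C; 48:G/A.
That gives 16 mismatches out of 48 aligned sites, so the Hamming distance is 16.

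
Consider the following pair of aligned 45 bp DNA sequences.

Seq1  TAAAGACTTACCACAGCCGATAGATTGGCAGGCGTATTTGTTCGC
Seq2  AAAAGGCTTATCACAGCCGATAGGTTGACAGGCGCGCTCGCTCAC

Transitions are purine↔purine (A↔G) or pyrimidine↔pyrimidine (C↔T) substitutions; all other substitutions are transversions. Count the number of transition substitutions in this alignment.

10

Differing sites — 1:T/A (Tv); 6:A/G (Ti); 11:C/T (Ti); 24:A/G (Ti); 28:G/A (Ti); 35:T/C (Ti); 36:A/G (Ti); 37:T/C (Ti); 39:T/C (Ti); 41:T/C (Ti); 44:G/A (Ti).
Of the 11 differences, 10 transitions and 1 transversion, so the answer is 10.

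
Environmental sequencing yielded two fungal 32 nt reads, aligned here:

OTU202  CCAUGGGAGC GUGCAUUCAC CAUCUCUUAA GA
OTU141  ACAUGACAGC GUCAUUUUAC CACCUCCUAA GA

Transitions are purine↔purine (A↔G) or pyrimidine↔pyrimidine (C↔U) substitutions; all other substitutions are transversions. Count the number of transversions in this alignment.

5

The sequences differ at positions 1 (C/A, transversion), 6 (G/A, transition), 7 (G/C, transversion), 13 (G/C, transversion), 14 (C/A, transversion), 15 (A/U, transversion), 18 (C/U, transition), 23 (U/C, transition), 27 (U/C, transition).
Of the 9 differences, 4 transitions and 5 transversions, so the answer is 5.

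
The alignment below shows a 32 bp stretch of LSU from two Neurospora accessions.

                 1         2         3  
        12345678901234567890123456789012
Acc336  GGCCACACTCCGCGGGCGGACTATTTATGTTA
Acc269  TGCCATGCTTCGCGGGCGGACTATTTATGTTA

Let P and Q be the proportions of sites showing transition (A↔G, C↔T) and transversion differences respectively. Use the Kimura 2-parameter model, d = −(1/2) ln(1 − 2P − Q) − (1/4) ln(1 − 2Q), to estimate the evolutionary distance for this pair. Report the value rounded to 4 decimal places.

The sequences differ at positions 1 (G/T, transversion), 6 (C/T, transition), 7 (A/G, transition), 10 (C/T, transition).
Of the 4 differences, 3 transitions and 1 transversion over 32 sites: P = 3/32 = 0.093750, Q = 1/32 = 0.031250.
d = −0.5·ln(0.781250) − 0.25·ln(0.937500) = −0.5·(-0.246860) − 0.25·(-0.064539) = 0.1396.

0.1396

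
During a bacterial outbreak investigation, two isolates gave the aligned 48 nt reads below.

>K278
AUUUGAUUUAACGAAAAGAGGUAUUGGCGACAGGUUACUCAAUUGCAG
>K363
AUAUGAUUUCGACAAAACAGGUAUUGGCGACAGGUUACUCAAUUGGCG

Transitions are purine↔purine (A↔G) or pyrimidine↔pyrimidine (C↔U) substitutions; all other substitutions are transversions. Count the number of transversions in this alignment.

7

Mismatches occur at site 3 (U/A, transversion), site 10 (A/C, transversion), site 11 (A/G, transition), site 12 (C/A, transversion), site 13 (G/C, transversion), site 18 (G/C, transversion), site 46 (C/G, transversion), site 47 (A/C, transversion).
Of the 8 differences, 1 transition and 7 transversions, so the answer is 7.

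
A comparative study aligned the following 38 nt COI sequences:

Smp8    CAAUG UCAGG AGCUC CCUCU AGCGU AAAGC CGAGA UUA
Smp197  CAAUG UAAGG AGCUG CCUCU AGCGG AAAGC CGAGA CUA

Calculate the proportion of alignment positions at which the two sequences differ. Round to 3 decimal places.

0.105

Differing sites — 7:C/A; 15:C/G; 25:U/G; 36:U/C.
There are 4 differences over 38 sites, so p = 4/38 = 0.105.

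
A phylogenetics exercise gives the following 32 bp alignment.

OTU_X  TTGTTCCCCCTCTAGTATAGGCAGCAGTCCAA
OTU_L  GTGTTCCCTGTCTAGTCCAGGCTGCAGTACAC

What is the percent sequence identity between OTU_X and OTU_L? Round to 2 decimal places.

75.00%

Differing sites — 1:T/G; 9:C/T; 10:C/G; 17:A/C; 18:T/C; 23:A/T; 29:C/A; 32:A/C.
24 of the 32 sites match, so the percent identity is 24/32 × 100 = 75.00%.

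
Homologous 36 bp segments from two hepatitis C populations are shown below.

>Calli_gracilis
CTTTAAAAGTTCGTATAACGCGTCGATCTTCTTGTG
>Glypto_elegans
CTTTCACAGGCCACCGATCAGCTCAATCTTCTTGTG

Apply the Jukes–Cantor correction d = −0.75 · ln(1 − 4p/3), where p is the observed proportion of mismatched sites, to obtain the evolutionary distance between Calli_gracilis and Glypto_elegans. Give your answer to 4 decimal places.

The sequences differ at positions 5 (A/C), 7 (A/C), 10 (T/G), 11 (T/C), 13 (G/A), 14 (T/C), 15 (A/C), 16 (T/G), 18 (A/T), 20 (G/A), 21 (C/G), 22 (G/C), 25 (G/A).
p = 13/36 = 0.361111.
d = −0.75 · ln(1 − (4/3)·0.361111) = −0.75 · ln(0.518519) = −0.75 · (-0.656779) = 0.4926.

0.4926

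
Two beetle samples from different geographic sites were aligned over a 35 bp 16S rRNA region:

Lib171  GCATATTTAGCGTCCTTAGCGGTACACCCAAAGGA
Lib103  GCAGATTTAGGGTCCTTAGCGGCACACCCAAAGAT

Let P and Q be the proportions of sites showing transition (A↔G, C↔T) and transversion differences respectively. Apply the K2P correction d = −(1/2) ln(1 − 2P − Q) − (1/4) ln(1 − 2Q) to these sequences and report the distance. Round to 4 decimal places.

The sequences differ at positions 4 (T/G, transversion), 11 (C/G, transversion), 23 (T/C, transition), 34 (G/A, transition), 35 (A/T, transversion).
Of the 5 differences, 2 transitions and 3 transversions over 35 sites: P = 2/35 = 0.057143, Q = 3/35 = 0.085714.
d = −0.5·ln(0.800000) − 0.25·ln(0.828572) = −0.5·(-0.223144) − 0.25·(-0.188052) = 0.1586.

0.1586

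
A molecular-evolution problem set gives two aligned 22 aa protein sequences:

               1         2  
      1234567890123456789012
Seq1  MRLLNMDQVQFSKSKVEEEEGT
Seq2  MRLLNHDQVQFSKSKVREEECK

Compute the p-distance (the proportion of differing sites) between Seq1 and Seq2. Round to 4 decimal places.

The sequences differ at positions 6 (M/H), 17 (E/R), 21 (G/C), 22 (T/K).
There are 4 differences over 22 sites, so p = 4/22 = 0.1818.

0.1818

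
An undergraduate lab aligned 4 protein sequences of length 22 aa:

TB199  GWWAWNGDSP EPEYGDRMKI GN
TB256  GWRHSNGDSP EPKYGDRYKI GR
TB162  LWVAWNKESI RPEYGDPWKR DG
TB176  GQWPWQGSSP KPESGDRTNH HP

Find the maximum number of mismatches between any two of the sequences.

16

Pairwise Hamming distances:
  TB199 vs TB256: 6
  TB199 vs TB162: 11
  TB199 vs TB176: 11
  TB256 vs TB162: 14
  TB256 vs TB176: 14
  TB162 vs TB176: 16
The largest is 16, between TB162 and TB176.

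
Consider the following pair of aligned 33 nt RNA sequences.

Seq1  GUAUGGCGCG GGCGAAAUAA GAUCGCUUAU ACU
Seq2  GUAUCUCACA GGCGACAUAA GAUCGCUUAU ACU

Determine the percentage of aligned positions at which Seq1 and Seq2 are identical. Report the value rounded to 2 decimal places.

The sequences differ at positions 5 (G/C), 6 (G/U), 8 (G/A), 10 (G/A), 16 (A/C).
28 of the 33 sites match, so the percent identity is 28/33 × 100 = 84.85%.

84.85%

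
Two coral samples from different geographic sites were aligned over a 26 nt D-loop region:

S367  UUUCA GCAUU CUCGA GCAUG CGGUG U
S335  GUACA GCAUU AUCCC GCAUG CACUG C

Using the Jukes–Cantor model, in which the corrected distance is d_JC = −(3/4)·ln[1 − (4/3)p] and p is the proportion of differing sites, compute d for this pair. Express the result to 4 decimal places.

0.3961

Mismatches occur at site 1 (U/G), site 3 (U/A), site 11 (C/A), site 14 (G/C), site 15 (A/C), site 22 (G/A), site 23 (G/C), site 26 (U/C).
p = 8/26 = 0.307692.
d = −0.75 · ln(1 − (4/3)·0.307692) = −0.75 · ln(0.589744) = −0.75 · (-0.528067) = 0.3961.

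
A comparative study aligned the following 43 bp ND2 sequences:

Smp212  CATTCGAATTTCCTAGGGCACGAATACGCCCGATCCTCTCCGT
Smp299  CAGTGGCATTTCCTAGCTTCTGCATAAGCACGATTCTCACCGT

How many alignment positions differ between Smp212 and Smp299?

13

Differing sites — 3:T/G; 5:C/G; 7:A/C; 17:G/C; 18:G/T; 19:C/T; 20:A/C; 21:C/T; 23:A/C; 27:C/A; 30:C/A; 35:C/T; 39:T/A.
That gives 13 mismatches out of 43 aligned sites, so the Hamming distance is 13.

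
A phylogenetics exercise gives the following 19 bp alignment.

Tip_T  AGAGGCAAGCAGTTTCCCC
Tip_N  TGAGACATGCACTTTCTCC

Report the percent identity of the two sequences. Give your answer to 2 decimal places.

73.68%

Differing sites — 1:A/T; 5:G/A; 8:A/T; 12:G/C; 17:C/T.
14 of the 19 sites match, so the percent identity is 14/19 × 100 = 73.68%.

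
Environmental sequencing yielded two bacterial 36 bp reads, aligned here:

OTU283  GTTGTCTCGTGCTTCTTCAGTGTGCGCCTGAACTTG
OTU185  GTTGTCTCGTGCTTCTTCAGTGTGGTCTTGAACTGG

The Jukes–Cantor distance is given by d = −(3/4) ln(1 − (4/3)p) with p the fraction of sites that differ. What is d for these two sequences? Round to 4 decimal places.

0.1203

Mismatches occur at site 25 (C↔G), site 26 (G↔T), site 28 (C↔T), site 35 (T↔G).
p = 4/36 = 0.111111.
d = −0.75 · ln(1 − (4/3)·0.111111) = −0.75 · ln(0.851852) = −0.75 · (-0.160342) = 0.1203.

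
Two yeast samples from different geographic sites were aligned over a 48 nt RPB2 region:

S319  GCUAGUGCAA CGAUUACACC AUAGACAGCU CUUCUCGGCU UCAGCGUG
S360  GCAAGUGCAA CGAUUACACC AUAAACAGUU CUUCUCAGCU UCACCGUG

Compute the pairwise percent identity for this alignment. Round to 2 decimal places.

Mismatches occur at site 3 (U/A), site 24 (G/A), site 29 (C/U), site 37 (G/A), site 44 (G/C).
43 of the 48 sites match, so the percent identity is 43/48 × 100 = 89.58%.

89.58%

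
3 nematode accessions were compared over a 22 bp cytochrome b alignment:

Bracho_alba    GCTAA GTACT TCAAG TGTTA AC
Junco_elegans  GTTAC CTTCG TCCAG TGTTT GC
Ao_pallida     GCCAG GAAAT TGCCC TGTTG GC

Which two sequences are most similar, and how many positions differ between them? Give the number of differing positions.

Pairwise Hamming distances:
  Bracho_alba vs Junco_elegans: 8
  Bracho_alba vs Ao_pallida: 10
  Junco_elegans vs Ao_pallida: 12
The smallest is 8, between Bracho_alba and Junco_elegans.

8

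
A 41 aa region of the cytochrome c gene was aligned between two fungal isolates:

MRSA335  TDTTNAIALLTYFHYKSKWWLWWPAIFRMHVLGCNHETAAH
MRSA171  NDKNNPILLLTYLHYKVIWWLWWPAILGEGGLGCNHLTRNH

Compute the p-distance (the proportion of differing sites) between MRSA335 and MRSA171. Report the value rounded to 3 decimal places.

Mismatches occur at site 1 (T/N), site 3 (T/K), site 4 (T/N), site 6 (A/P), site 8 (A/L), site 13 (F/L), site 17 (S/V), site 18 (K/I), site 27 (F/L), site 28 (R/G), site 29 (M/E), site 30 (H/G), site 31 (V/G), site 37 (E/L), site 39 (A/R), site 40 (A/N).
There are 16 differences over 41 sites, so p = 16/41 = 0.390.

0.390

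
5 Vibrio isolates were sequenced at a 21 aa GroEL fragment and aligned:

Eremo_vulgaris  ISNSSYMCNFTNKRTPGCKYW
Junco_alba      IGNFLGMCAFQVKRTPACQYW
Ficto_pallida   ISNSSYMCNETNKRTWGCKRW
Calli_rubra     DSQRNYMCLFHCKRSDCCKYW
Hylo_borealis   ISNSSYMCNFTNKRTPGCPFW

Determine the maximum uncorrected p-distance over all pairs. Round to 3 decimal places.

Pairwise Hamming distances:
  Eremo_vulgaris vs Junco_alba: 9
  Eremo_vulgaris vs Ficto_pallida: 3
  Eremo_vulgaris vs Calli_rubra: 10
  Eremo_vulgaris vs Hylo_borealis: 2
  Junco_alba vs Ficto_pallida: 12
  Junco_alba vs Calli_rubra: 13
  Junco_alba vs Hylo_borealis: 10
  Ficto_pallida vs Calli_rubra: 12
  Ficto_pallida vs Hylo_borealis: 4
  Calli_rubra vs Hylo_borealis: 12
The largest is 13 mismatches, between Junco_alba and Calli_rubra; p = 13/21 = 0.619.

0.619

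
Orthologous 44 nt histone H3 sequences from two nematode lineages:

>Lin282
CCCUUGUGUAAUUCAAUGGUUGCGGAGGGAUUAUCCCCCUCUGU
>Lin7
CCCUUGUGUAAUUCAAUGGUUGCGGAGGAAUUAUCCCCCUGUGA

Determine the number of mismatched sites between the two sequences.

3

The sequences differ at positions 29 (G/A), 41 (C/G), 44 (U/A).
That gives 3 mismatches out of 44 aligned sites, so the Hamming distance is 3.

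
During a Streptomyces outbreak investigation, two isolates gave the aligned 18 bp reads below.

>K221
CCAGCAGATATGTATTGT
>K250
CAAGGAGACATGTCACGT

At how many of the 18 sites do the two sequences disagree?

6

Differing sites — 2:C/A; 5:C/G; 9:T/C; 14:A/C; 15:T/A; 16:T/C.
That gives 6 mismatches out of 18 aligned sites, so the Hamming distance is 6.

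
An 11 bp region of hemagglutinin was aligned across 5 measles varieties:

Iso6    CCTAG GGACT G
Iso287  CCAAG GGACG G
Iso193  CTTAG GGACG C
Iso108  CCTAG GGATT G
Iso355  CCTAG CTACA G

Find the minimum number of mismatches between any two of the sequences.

Pairwise Hamming distances:
  Iso6 vs Iso287: 2
  Iso6 vs Iso193: 3
  Iso6 vs Iso108: 1
  Iso6 vs Iso355: 3
  Iso287 vs Iso193: 3
  Iso287 vs Iso108: 3
  Iso287 vs Iso355: 4
  Iso193 vs Iso108: 4
  Iso193 vs Iso355: 5
  Iso108 vs Iso355: 4
The smallest is 1, between Iso6 and Iso108.

1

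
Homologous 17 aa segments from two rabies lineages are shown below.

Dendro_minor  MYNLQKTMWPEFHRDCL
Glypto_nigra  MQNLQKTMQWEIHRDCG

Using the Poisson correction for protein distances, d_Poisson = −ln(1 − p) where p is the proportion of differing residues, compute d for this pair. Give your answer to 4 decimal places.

Differing sites — 2:Y/Q; 9:W/Q; 10:P/W; 12:F/I; 17:L/G.
p = 5/17 = 0.294118.
d = −ln(1 − 0.294118) = −ln(0.705882) = 0.3483.

0.3483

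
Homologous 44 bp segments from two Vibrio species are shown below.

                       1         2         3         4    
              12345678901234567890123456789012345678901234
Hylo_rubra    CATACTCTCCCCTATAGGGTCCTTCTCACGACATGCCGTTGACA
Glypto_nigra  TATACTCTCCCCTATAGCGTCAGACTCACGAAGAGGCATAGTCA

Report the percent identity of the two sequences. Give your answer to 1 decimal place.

Differing sites — 1:C/T; 18:G/C; 22:C/A; 23:T/G; 24:T/A; 32:C/A; 33:A/G; 34:T/A; 36:C/G; 38:G/A; 40:T/A; 42:A/T.
32 of the 44 sites match, so the percent identity is 32/44 × 100 = 72.7%.

72.7%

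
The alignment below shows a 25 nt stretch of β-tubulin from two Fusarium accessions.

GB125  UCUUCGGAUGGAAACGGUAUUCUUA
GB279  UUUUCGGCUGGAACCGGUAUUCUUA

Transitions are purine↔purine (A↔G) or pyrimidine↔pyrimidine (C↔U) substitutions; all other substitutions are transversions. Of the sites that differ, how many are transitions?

1

Differing sites — 2:C/U (Ti); 8:A/C (Tv); 14:A/C (Tv).
Of the 3 differences, 1 transition and 2 transversions, so the answer is 1.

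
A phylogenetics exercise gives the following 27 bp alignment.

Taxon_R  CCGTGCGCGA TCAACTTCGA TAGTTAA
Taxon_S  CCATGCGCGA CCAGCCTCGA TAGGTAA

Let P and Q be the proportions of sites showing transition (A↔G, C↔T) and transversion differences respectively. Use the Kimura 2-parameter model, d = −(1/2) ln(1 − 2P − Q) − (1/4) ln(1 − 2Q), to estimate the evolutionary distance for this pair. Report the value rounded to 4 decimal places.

0.2220

Differing sites — 3:G/A (Ti); 11:T/C (Ti); 14:A/G (Ti); 16:T/C (Ti); 24:T/G (Tv).
Of the 5 differences, 4 transitions and 1 transversion over 27 sites: P = 4/27 = 0.148148, Q = 1/27 = 0.037037.
d = −0.5·ln(0.666667) − 0.25·ln(0.925926) = −0.5·(-0.405465) − 0.25·(-0.076961) = 0.2220.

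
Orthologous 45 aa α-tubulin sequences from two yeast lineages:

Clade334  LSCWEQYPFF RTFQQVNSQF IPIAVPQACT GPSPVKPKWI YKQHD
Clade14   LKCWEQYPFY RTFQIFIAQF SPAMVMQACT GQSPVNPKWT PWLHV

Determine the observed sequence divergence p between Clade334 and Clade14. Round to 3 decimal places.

0.378

Differing sites — 2:S/K; 10:F/Y; 15:Q/I; 16:V/F; 17:N/I; 18:S/A; 21:I/S; 23:I/A; 24:A/M; 26:P/M; 32:P/Q; 36:K/N; 40:I/T; 41:Y/P; 42:K/W; 43:Q/L; 45:D/V.
There are 17 differences over 45 sites, so p = 17/45 = 0.378.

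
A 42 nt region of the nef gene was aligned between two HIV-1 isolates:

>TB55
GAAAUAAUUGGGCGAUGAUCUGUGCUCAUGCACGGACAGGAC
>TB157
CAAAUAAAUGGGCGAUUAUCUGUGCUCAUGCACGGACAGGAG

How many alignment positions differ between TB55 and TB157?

4

Differing sites — 1:G/C; 8:U/A; 17:G/U; 42:C/G.
That gives 4 mismatches out of 42 aligned sites, so the Hamming distance is 4.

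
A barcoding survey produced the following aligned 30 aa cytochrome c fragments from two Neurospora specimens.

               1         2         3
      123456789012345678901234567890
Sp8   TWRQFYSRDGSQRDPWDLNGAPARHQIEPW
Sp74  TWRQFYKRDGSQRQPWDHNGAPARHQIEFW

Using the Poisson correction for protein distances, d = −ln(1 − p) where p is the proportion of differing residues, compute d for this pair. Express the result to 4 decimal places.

0.1431

The sequences differ at positions 7 (S/K), 14 (D/Q), 18 (L/H), 29 (P/F).
p = 4/30 = 0.133333.
d = −ln(1 − 0.133333) = −ln(0.866667) = 0.1431.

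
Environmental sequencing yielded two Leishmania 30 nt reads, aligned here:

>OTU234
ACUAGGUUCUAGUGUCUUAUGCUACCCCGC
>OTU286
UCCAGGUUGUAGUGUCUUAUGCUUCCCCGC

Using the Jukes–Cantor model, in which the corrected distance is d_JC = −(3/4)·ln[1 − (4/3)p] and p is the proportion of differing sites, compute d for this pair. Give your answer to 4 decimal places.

Differing sites — 1:A/U; 3:U/C; 9:C/G; 24:A/U.
p = 4/30 = 0.133333.
d = −0.75 · ln(1 − (4/3)·0.133333) = −0.75 · ln(0.822223) = −0.75 · (-0.195744) = 0.1468.

0.1468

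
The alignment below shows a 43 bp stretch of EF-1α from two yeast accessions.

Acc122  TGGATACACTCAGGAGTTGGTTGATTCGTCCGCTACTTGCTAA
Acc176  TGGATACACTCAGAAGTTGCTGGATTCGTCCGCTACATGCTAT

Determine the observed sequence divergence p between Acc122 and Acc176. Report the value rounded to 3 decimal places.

0.116

The sequences differ at positions 14 (G/A), 20 (G/C), 22 (T/G), 37 (T/A), 43 (A/T).
There are 5 differences over 43 sites, so p = 5/43 = 0.116.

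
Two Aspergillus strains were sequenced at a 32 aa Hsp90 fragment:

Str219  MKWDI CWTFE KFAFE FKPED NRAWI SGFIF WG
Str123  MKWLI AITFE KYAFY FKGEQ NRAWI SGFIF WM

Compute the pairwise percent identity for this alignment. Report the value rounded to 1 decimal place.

75.0%

Differing sites — 4:D/L; 6:C/A; 7:W/I; 12:F/Y; 15:E/Y; 18:P/G; 20:D/Q; 32:G/M.
24 of the 32 sites match, so the percent identity is 24/32 × 100 = 75.0%.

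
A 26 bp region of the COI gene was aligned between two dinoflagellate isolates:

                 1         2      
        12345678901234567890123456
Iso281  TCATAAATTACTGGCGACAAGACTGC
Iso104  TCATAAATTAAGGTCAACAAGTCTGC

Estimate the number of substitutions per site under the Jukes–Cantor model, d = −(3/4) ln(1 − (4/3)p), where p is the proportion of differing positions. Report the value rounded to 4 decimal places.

Mismatches occur at site 11 (C/A), site 12 (T/G), site 14 (G/T), site 16 (G/A), site 22 (A/T).
p = 5/26 = 0.192308.
d = −0.75 · ln(1 − (4/3)·0.192308) = −0.75 · ln(0.743589) = −0.75 · (-0.296267) = 0.2222.

0.2222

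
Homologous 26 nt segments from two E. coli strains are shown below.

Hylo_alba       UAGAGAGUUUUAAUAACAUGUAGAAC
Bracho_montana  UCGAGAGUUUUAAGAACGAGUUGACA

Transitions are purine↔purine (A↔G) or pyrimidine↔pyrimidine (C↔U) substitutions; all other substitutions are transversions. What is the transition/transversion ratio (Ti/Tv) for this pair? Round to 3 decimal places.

The sequences differ at positions 2 (A/C, transversion), 14 (U/G, transversion), 18 (A/G, transition), 19 (U/A, transversion), 22 (A/U, transversion), 25 (A/C, transversion), 26 (C/A, transversion).
Of the 7 differences, 1 transition and 6 transversions, so Ti/Tv = 1/6 = 0.167.

0.167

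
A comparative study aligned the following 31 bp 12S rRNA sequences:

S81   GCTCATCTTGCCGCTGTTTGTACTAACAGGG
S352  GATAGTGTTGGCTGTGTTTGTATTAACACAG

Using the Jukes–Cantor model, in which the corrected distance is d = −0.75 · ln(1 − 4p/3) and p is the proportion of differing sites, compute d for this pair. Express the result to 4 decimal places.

Mismatches occur at site 2 (C↔A), site 4 (C↔A), site 5 (A↔G), site 7 (C↔G), site 11 (C↔G), site 13 (G↔T), site 14 (C↔G), site 23 (C↔T), site 29 (G↔C), site 30 (G↔A).
p = 10/31 = 0.322581.
d = −0.75 · ln(1 − (4/3)·0.322581) = −0.75 · ln(0.569892) = −0.75 · (-0.562308) = 0.4217.

0.4217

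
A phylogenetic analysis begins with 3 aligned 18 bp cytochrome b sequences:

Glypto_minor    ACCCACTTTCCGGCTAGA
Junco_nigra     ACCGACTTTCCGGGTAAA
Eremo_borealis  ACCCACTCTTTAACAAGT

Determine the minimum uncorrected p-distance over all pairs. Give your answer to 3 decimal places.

Pairwise Hamming distances:
  Glypto_minor vs Junco_nigra: 3
  Glypto_minor vs Eremo_borealis: 7
  Junco_nigra vs Eremo_borealis: 10
The smallest is 3 mismatches, between Glypto_minor and Junco_nigra; p = 3/18 = 0.167.

0.167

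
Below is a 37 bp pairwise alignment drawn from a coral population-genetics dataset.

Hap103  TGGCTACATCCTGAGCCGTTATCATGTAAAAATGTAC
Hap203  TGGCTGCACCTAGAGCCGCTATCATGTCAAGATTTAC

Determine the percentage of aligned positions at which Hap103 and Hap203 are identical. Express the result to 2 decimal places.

78.38%

The sequences differ at positions 6 (A/G), 9 (T/C), 11 (C/T), 12 (T/A), 19 (T/C), 28 (A/C), 31 (A/G), 34 (G/T).
29 of the 37 sites match, so the percent identity is 29/37 × 100 = 78.38%.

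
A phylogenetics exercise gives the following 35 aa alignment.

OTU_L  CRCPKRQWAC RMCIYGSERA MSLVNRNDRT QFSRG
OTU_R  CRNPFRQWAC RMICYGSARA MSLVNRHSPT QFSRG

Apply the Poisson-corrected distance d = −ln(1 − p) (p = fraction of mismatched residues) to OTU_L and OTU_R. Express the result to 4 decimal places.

0.2595

Differing sites — 3:C/N; 5:K/F; 13:C/I; 14:I/C; 18:E/A; 27:N/H; 28:D/S; 29:R/P.
p = 8/35 = 0.228571.
d = −ln(1 − 0.228571) = −ln(0.771429) = 0.2595.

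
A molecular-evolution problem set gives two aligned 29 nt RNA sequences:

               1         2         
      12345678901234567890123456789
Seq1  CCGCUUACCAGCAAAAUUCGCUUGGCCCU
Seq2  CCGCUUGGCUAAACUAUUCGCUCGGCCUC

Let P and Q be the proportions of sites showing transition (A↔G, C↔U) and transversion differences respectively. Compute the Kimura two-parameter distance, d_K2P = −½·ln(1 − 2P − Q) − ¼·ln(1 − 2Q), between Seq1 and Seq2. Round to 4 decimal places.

The sequences differ at positions 7 (A/G, transition), 8 (C/G, transversion), 10 (A/U, transversion), 11 (G/A, transition), 12 (C/A, transversion), 14 (A/C, transversion), 15 (A/U, transversion), 23 (U/C, transition), 28 (C/U, transition), 29 (U/C, transition).
Of the 10 differences, 5 transitions and 5 transversions over 29 sites: P = 5/29 = 0.172414, Q = 5/29 = 0.172414.
d = −0.5·ln(0.482758) − 0.25·ln(0.655172) = −0.5·(-0.728240) − 0.25·(-0.422857) = 0.4698.

0.4698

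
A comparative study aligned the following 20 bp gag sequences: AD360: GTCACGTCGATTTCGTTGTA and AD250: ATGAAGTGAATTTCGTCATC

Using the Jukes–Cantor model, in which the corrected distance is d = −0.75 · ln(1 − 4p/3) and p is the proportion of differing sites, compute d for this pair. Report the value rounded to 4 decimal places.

0.5716

Mismatches occur at site 1 (G/A), site 3 (C/G), site 5 (C/A), site 8 (C/G), site 9 (G/A), site 17 (T/C), site 18 (G/A), site 20 (A/C).
p = 8/20 = 0.400000.
d = −0.75 · ln(1 − (4/3)·0.400000) = −0.75 · ln(0.466667) = −0.75 · (-0.762139) = 0.5716.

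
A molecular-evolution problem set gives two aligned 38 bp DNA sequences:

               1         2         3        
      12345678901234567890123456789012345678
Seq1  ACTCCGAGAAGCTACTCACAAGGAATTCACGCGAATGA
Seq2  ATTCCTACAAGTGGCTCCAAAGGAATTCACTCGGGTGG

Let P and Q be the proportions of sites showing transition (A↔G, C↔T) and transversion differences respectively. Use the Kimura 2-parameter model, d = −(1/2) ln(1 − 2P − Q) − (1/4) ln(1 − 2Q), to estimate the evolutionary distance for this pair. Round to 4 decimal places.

0.4158

The sequences differ at positions 2 (C/T, transition), 6 (G/T, transversion), 8 (G/C, transversion), 12 (C/T, transition), 13 (T/G, transversion), 14 (A/G, transition), 18 (A/C, transversion), 19 (C/A, transversion), 31 (G/T, transversion), 34 (A/G, transition), 35 (A/G, transition), 38 (A/G, transition).
Of the 12 differences, 6 transitions and 6 transversions over 38 sites: P = 6/38 = 0.157895, Q = 6/38 = 0.157895.
d = −0.5·ln(0.526315) − 0.25·ln(0.684210) = −0.5·(-0.641855) − 0.25·(-0.379490) = 0.4158.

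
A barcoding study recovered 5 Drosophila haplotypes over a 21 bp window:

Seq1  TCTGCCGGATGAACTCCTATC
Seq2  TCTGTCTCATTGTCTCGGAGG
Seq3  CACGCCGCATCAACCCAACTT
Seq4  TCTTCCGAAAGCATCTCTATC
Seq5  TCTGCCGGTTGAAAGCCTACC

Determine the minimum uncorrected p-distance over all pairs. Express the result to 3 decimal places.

Pairwise Hamming distances:
  Seq1 vs Seq2: 10
  Seq1 vs Seq3: 10
  Seq1 vs Seq4: 7
  Seq1 vs Seq5: 4
  Seq2 vs Seq3: 14
  Seq2 vs Seq4: 15
  Seq2 vs Seq5: 13
  Seq3 vs Seq4: 14
  Seq3 vs Seq5: 13
  Seq4 vs Seq5: 9
The smallest is 4 mismatches, between Seq1 and Seq5; p = 4/21 = 0.190.

0.190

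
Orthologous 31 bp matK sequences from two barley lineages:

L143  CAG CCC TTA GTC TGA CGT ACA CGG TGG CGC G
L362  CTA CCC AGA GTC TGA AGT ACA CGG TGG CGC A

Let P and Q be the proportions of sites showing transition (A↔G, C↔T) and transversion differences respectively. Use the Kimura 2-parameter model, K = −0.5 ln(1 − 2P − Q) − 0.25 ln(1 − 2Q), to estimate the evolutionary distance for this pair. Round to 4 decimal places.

0.2239

Mismatches occur at site 2 (A↔T, transversion), site 3 (G↔A, transition), site 7 (T↔A, transversion), site 8 (T↔G, transversion), site 16 (C↔A, transversion), site 31 (G↔A, transition).
Of the 6 differences, 2 transitions and 4 transversions over 31 sites: P = 2/31 = 0.064516, Q = 4/31 = 0.129032.
d = −0.5·ln(0.741936) − 0.25·ln(0.741936) = −0.5·(-0.298492) − 0.25·(-0.298492) = 0.2239.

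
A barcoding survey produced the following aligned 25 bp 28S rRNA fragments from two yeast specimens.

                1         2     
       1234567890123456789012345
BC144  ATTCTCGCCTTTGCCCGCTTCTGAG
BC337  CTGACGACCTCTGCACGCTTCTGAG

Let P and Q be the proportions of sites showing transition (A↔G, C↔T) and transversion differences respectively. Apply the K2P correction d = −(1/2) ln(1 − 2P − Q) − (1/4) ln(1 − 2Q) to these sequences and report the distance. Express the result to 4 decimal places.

The sequences differ at positions 1 (A/C, transversion), 3 (T/G, transversion), 4 (C/A, transversion), 5 (T/C, transition), 6 (C/G, transversion), 7 (G/A, transition), 11 (T/C, transition), 15 (C/A, transversion).
Of the 8 differences, 3 transitions and 5 transversions over 25 sites: P = 3/25 = 0.120000, Q = 5/25 = 0.200000.
d = −0.5·ln(0.560000) − 0.25·ln(0.600000) = −0.5·(-0.579818) − 0.25·(-0.510826) = 0.4176.

0.4176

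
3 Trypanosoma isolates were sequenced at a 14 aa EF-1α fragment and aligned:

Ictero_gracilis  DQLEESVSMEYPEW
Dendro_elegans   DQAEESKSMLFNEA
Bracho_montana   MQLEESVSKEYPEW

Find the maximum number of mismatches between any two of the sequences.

Pairwise Hamming distances:
  Ictero_gracilis vs Dendro_elegans: 6
  Ictero_gracilis vs Bracho_montana: 2
  Dendro_elegans vs Bracho_montana: 8
The largest is 8, between Dendro_elegans and Bracho_montana.

8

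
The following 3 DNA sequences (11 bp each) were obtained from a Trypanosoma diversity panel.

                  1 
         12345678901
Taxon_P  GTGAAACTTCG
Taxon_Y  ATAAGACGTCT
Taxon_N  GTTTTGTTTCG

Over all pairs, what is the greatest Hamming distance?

Pairwise Hamming distances:
  Taxon_P vs Taxon_Y: 5
  Taxon_P vs Taxon_N: 5
  Taxon_Y vs Taxon_N: 8
The largest is 8, between Taxon_Y and Taxon_N.

8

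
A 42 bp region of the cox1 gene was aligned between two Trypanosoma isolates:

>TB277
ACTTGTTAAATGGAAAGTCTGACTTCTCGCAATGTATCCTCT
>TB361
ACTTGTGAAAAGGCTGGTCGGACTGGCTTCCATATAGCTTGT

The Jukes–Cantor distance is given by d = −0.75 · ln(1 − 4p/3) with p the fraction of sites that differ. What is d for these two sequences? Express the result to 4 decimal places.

0.5319

Differing sites — 7:T/G; 11:T/A; 14:A/C; 15:A/T; 16:A/G; 20:T/G; 25:T/G; 26:C/G; 27:T/C; 28:C/T; 29:G/T; 31:A/C; 34:G/A; 37:T/G; 39:C/T; 41:C/G.
p = 16/42 = 0.380952.
d = −0.75 · ln(1 − (4/3)·0.380952) = −0.75 · ln(0.492064) = −0.75 · (-0.709146) = 0.5319.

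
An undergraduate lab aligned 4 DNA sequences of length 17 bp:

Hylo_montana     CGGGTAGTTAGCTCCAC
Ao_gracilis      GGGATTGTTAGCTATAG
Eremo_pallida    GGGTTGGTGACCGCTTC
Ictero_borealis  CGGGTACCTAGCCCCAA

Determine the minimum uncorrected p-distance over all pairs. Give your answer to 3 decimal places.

0.235

Pairwise Hamming distances:
  Hylo_montana vs Ao_gracilis: 6
  Hylo_montana vs Eremo_pallida: 8
  Hylo_montana vs Ictero_borealis: 4
  Ao_gracilis vs Eremo_pallida: 8
  Ao_gracilis vs Ictero_borealis: 9
  Eremo_pallida vs Ictero_borealis: 11
The smallest is 4 mismatches, between Hylo_montana and Ictero_borealis; p = 4/17 = 0.235.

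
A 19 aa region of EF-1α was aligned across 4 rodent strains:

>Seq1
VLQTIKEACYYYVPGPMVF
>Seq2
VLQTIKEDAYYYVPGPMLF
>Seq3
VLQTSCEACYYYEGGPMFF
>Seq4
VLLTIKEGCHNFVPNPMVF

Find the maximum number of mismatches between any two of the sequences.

Pairwise Hamming distances:
  Seq1 vs Seq2: 3
  Seq1 vs Seq3: 5
  Seq1 vs Seq4: 6
  Seq2 vs Seq3: 7
  Seq2 vs Seq4: 8
  Seq3 vs Seq4: 11
The largest is 11, between Seq3 and Seq4.

11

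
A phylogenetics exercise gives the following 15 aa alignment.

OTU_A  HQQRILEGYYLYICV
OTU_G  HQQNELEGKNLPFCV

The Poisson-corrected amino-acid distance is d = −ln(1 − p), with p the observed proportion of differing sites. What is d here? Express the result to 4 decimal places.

0.5108

Differing sites — 4:R/N; 5:I/E; 9:Y/K; 10:Y/N; 12:Y/P; 13:I/F.
p = 6/15 = 0.400000.
d = −ln(1 − 0.400000) = −ln(0.600000) = 0.5108.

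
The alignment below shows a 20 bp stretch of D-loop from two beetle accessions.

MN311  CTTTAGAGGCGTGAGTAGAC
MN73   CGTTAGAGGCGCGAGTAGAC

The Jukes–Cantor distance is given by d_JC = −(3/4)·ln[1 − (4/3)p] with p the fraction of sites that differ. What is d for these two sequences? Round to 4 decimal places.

0.1073

Mismatches occur at site 2 (T→G), site 12 (T→C).
p = 2/20 = 0.100000.
d = −0.75 · ln(1 − (4/3)·0.100000) = −0.75 · ln(0.866667) = −0.75 · (-0.143100) = 0.1073.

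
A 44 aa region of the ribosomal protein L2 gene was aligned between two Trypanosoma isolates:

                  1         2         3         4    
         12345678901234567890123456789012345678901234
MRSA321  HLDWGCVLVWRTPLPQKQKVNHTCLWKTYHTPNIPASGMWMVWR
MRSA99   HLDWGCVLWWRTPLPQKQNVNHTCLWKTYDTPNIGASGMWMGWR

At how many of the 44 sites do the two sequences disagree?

5

Differing sites — 9:V/W; 19:K/N; 30:H/D; 35:P/G; 42:V/G.
That gives 5 mismatches out of 44 aligned sites, so the Hamming distance is 5.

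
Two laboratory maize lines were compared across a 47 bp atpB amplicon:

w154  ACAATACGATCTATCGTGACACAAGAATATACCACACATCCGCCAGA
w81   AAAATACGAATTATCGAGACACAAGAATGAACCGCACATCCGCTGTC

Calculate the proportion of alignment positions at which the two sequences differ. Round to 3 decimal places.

0.234

Differing sites — 2:C/A; 10:T/A; 11:C/T; 17:T/A; 29:A/G; 30:T/A; 34:A/G; 44:C/T; 45:A/G; 46:G/T; 47:A/C.
There are 11 differences over 47 sites, so p = 11/47 = 0.234.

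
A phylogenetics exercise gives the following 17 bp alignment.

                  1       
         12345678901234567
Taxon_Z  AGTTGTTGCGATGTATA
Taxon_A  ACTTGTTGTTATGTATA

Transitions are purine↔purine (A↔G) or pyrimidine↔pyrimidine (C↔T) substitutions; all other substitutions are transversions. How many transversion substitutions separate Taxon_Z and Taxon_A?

The sequences differ at positions 2 (G/C, transversion), 9 (C/T, transition), 10 (G/T, transversion).
Of the 3 differences, 1 transition and 2 transversions, so the answer is 2.

2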